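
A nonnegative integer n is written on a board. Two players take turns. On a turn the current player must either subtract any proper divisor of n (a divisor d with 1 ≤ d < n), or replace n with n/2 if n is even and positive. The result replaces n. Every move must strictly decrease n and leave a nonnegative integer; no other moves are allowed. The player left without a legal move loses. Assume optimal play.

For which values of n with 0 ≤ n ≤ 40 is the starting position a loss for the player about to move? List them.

Positions with no move are L. A position that does have a move is losing for the player to move precisely when every available move leads to a winning position for the opponent. Fill in the labels:
n=0: no move → L
n=1: no move → L
n=2: reaches L-position 1 → W
n=3: only reaches 2(W), which is W → L
n=4: reaches L-position 3 → W
n=5: only reaches 4(W), which is W → L
n=6: reaches L-position 3 → W
n=7: only reaches 6(W), which is W → L
n=8: reaches L-position 7 → W
n=9: only reaches 6(W), 8(W), all W → L
n=10: reaches L-position 5 → W
n=11: only reaches 10(W), which is W → L
n=12: reaches L-position 9 → W
n=13: only reaches 12(W), which is W → L
n=14: reaches L-position 7 → W
n=15: only reaches 10(W), 12(W), 14(W), all W → L
n=16: reaches L-position 15 → W
n=17: only reaches 16(W), which is W → L
n=18: reaches L-position 9 → W
n=19: only reaches 18(W), which is W → L
n=20: reaches L-position 15 → W
n=21: only reaches 14(W), 18(W), 20(W), all W → L
n=22: reaches L-position 11 → W
n=23: only reaches 22(W), which is W → L
n=24: reaches L-position 21 → W
n=25: only reaches 20(W), 24(W), all W → L
n=26: reaches L-position 13 → W
n=27: only reaches 18(W), 24(W), 26(W), all W → L
n=28: reaches L-position 21 → W
n=29: only reaches 28(W), which is W → L
n=30: reaches L-position 15 → W
n=31: only reaches 30(W), which is W → L
n=32: reaches L-position 31 → W
n=33: only reaches 22(W), 30(W), 32(W), all W → L
n=34: reaches L-position 17 → W
n=35: only reaches 28(W), 30(W), 34(W), all W → L
n=36: reaches L-position 27 → W
n=37: only reaches 36(W), which is W → L
n=38: reaches L-position 19 → W
n=39: only reaches 26(W), 36(W), 38(W), all W → L
n=40: reaches L-position 35 → W
Reading off the rows marked L gives the requested list; there are 21 such values of n.

0, 1, 3, 5, 7, 9, 11, 13, 15, 17, 19, 21, 23, 25, 27, 29, 31, 33, 35, 37, 39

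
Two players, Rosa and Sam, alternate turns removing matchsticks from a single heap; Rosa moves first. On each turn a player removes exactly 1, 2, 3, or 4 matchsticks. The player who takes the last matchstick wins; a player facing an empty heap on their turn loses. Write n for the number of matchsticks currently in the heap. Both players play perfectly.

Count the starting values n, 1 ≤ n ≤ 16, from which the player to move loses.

3

Label each position W (a win for the player to move) or L (a loss). A position with no legal move is L; any other position is W exactly when some move reaches an L, and L when every move reaches a W.
n=0: no move → L
n=1: W (go to 0, an L position)
n=2: W (go to 0, an L position)
n=3: W (go to 0, an L position)
n=4: W (go to 0, an L position)
n=5: L (options 4(W), 3(W), 2(W), 1(W) are all W)
n=6: W (go to 5, an L position)
n=7: W (go to 5, an L position)
n=8: W (go to 5, an L position)
n=9: W (go to 5, an L position)
n=10: L (options 9(W), 8(W), 7(W), 6(W) are all W)
n=11: W (go to 10, an L position)
n=12: W (go to 10, an L position)
n=13: W (go to 10, an L position)
n=14: W (go to 10, an L position)
n=15: L (options 14(W), 13(W), 12(W), 11(W) are all W)
n=16: W (go to 15, an L position)
L entries with 1 ≤ n ≤ 16 (n=0 is outside the asked range and is not counted): n = 5, 10, 15; that makes 3.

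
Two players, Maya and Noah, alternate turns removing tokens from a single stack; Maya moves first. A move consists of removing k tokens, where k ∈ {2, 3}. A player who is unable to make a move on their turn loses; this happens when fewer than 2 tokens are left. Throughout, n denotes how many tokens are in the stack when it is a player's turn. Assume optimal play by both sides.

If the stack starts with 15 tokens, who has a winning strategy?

Noah wins.

Use the standard recursion: the mover loses at a terminal position; elsewhere, the mover wins exactly when some move hands the opponent an L position.
n=0: no move → L
n=1: no move → L
n=2: →0(L), so W
n=3: →1(L), so W
n=4: →1(L), so W
n=5: →3(W), 2(W) — all W, so L
n=6: →4(W), 3(W) — all W, so L
n=7: →5(L), so W
n=8: →6(L), so W
n=9: →6(L), so W
n=10: →8(W), 7(W) — all W, so L
n=11: →9(W), 8(W) — all W, so L
n=12: →10(L), so W
n=13: →11(L), so W
n=14: →11(L), so W
n=15: →13(W), 12(W) — all W, so L
Every move from 15 reaches a W position, so the mover loses.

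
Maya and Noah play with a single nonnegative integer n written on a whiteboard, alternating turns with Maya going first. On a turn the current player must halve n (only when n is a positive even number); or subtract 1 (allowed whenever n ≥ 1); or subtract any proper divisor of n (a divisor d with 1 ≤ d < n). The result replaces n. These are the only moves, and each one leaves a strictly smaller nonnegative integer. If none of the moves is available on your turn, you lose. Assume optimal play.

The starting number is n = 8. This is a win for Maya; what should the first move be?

Move to 7.

Compute win/loss labels from the base case upward. A position with no move is L. Any other position is W if it can reach an L in one move, else L.
n=0: no move → L
n=1: →0(L), so W
n=2: →1(W) only, which is W, so L
n=3: →2(L), so W
n=4: →2(L), so W
n=5: →4(W) only, which is W, so L
n=6: →5(L), so W
n=7: →6(W) only, which is W, so L
n=8: →7(L), so W
From 8, the L positions reachable in one move are: 7.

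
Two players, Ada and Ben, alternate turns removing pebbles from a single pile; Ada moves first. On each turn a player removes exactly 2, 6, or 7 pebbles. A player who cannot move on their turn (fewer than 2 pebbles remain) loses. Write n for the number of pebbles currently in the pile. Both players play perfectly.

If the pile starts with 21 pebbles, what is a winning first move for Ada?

Label each position W (a win for the player to move) or L (a loss). A position with no legal move is L; any other position is W exactly when some move reaches an L, and L when every move reaches a W.
n=0: no move → L
n=1: no move → L
n=2: can move to 0, which is L ⇒ W
n=3: can move to 1, which is L ⇒ W
n=4: the only move is to 2(W), a W ⇒ L
n=5: the only move is to 3(W), a W ⇒ L
n=6: can move to 4, which is L ⇒ W
n=7: can move to 5, which is L ⇒ W
n=8: can move to 1, which is L ⇒ W
n=9: moves to 7(W), 3(W), 2(W); every one is W ⇒ L
n=10: can move to 4, which is L ⇒ W
n=11: can move to 9, which is L ⇒ W
n=12: can move to 5, which is L ⇒ W
n=13: moves to 11(W), 7(W), 6(W); every one is W ⇒ L
n=14: moves to 12(W), 8(W), 7(W); every one is W ⇒ L
n=15: can move to 13, which is L ⇒ W
n=16: can move to 14, which is L ⇒ W
n=17: moves to 15(W), 11(W), 10(W); every one is W ⇒ L
n=18: moves to 16(W), 12(W), 11(W); every one is W ⇒ L
n=19: can move to 17, which is L ⇒ W
n=20: can move to 18, which is L ⇒ W
n=21: can move to 14, which is L ⇒ W
From 21, the L positions reachable in one move are: 14.

Remove 7, leaving 14.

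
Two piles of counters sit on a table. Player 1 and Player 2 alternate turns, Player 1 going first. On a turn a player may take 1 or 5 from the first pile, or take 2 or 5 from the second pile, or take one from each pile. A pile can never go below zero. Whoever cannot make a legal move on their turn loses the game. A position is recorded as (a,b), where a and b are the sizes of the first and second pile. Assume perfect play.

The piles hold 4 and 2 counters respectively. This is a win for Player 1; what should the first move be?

Classify positions by backward induction: terminal positions (no move available) are L. From any other position, the mover wins iff some move reaches an L.
No move ever increases a pile, so every position that can arise here has a ≤ 4 and b ≤ 2; it is enough to label the cells with 0 ≤ a ≤ 4 and 0 ≤ b ≤ 2.
Every move lowers a or b (never raises either), so fill the grid row by row in increasing a, and left to right within a row: each cell's successors are then already labelled.
      b=0  b=1  b=2
a=0:    L    L    W
a=1:    W    W    W
a=2:    L    L    W
a=3:    W    W    W
a=4:    L    L    W
Cells with no legal move (terminal, hence L): (0,0), (0,1).
The remaining L cells, each justified by listing all of its moves:
(2,0): the only move is to (1,0)(W), a W ⇒ L
(2,1): moves to (1,1)(W), (1,0)(W); every one is W ⇒ L
(4,0): the only move is to (3,0)(W), a W ⇒ L
(4,1): moves to (3,1)(W), (3,0)(W); every one is W ⇒ L
Every other cell has at least one move into one of the L cells above, so it is W.
From (4,2), the L positions reachable in one move are: (4,0).

Move to (4,0).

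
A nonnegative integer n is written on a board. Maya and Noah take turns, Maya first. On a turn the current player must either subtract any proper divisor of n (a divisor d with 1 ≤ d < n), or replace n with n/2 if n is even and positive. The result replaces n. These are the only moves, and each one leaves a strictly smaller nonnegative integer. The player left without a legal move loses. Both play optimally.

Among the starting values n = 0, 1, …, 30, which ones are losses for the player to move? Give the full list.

0, 1, 3, 5, 7, 9, 11, 13, 15, 17, 19, 21, 23, 25, 27, 29

Build the W/L table. Terminal = L. A non-terminal position is W if it has a move to some L; otherwise it is L.
n=0: no move → L
n=1: no move → L
n=2: can move to 1, which is L ⇒ W
n=3: the only move is to 2(W), a W ⇒ L
n=4: can move to 3, which is L ⇒ W
n=5: the only move is to 4(W), a W ⇒ L
n=6: can move to 3, which is L ⇒ W
n=7: the only move is to 6(W), a W ⇒ L
n=8: can move to 7, which is L ⇒ W
n=9: moves to 6(W), 8(W); every one is W ⇒ L
n=10: can move to 5, which is L ⇒ W
n=11: the only move is to 10(W), a W ⇒ L
n=12: can move to 9, which is L ⇒ W
n=13: the only move is to 12(W), a W ⇒ L
n=14: can move to 7, which is L ⇒ W
n=15: moves to 10(W), 12(W), 14(W); every one is W ⇒ L
n=16: can move to 15, which is L ⇒ W
n=17: the only move is to 16(W), a W ⇒ L
n=18: can move to 9, which is L ⇒ W
n=19: the only move is to 18(W), a W ⇒ L
n=20: can move to 15, which is L ⇒ W
n=21: moves to 14(W), 18(W), 20(W); every one is W ⇒ L
n=22: can move to 11, which is L ⇒ W
n=23: the only move is to 22(W), a W ⇒ L
n=24: can move to 21, which is L ⇒ W
n=25: moves to 20(W), 24(W); every one is W ⇒ L
n=26: can move to 13, which is L ⇒ W
n=27: moves to 18(W), 24(W), 26(W); every one is W ⇒ L
n=28: can move to 21, which is L ⇒ W
n=29: the only move is to 28(W), a W ⇒ L
n=30: can move to 15, which is L ⇒ W
Reading off the rows marked L gives the requested list; there are 16 such values of n.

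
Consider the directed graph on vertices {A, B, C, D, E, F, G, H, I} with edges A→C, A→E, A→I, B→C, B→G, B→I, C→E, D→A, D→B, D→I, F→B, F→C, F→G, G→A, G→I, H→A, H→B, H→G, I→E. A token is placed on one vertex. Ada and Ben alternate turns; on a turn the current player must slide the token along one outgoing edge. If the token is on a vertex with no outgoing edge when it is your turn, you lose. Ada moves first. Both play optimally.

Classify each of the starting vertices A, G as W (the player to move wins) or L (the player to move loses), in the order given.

A: W, G: L

Build the W/L table. Terminal = L. A non-terminal position is W if it has a move to some L; otherwise it is L.
Every edge goes from a vertex to one that appears earlier in the order E, C, I, A, G, B, F, H, D, so processing vertices in that order labels each vertex after all of its successors.
E: no outgoing edge → L
C: W (go to E, an L position)
I: W (go to E, an L position)
A: W (go to E, an L position)
G: L (options A(W), I(W) are all W)
B: W (go to G, an L position)
F: W (go to G, an L position)
H: W (go to G, an L position)
D: L (options B(W), A(W), I(W) are all W)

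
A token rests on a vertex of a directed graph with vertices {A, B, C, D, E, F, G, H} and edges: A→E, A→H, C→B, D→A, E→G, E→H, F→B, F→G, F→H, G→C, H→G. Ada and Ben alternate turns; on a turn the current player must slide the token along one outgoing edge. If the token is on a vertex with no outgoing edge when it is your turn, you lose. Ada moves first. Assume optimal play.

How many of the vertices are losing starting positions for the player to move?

Compute win/loss labels from the base case upward. A position with no move is L. Any other position is W if it can reach an L in one move, else L.
Every edge goes from a vertex to one that appears earlier in the order B, C, G, H, E, A, D, F, so processing vertices in that order labels each vertex after all of its successors.
B: no outgoing edge → L
C: W (go to B, an L position)
G: L (sole option C(W) is W)
H: W (go to G, an L position)
E: W (go to G, an L position)
A: L (options E(W), H(W) are all W)
D: W (go to A, an L position)
F: W (go to G, an L position)
The L vertices are A, B, G; that is 3 in all.

3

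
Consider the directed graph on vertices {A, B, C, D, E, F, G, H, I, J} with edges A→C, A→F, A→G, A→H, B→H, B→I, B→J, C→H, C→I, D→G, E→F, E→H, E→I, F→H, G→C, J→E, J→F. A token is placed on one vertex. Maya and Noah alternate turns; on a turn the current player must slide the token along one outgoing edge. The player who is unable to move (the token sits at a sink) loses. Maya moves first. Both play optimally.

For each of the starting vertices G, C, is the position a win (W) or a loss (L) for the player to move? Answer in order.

Classify positions by backward induction: terminal positions (no move available) are L. From any other position, the mover wins iff some move reaches an L.
Every edge goes from a vertex to one that appears earlier in the order H, I, C, G, F, A, E, D, J, B, so processing vertices in that order labels each vertex after all of its successors.
H: no outgoing edge → L
I: no outgoing edge → L
C: reaches L-position I → W
G: only reaches C(W), which is W → L
F: reaches L-position H → W
A: reaches L-position G → W
E: reaches L-position I → W
D: reaches L-position G → W
J: only reaches E(W), F(W), all W → L
B: reaches L-position J → W

G: L, C: W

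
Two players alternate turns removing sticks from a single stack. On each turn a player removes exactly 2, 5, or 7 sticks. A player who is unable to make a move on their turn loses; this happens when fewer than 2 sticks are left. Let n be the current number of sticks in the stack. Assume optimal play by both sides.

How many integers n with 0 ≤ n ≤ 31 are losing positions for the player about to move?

9

Positions with no move are L. A position that does have a move is losing for the player to move precisely when every available move leads to a winning position for the opponent. Fill in the labels:
n=0: no move → L
n=1: no move → L
n=2: W (go to 0, an L position)
n=3: W (go to 1, an L position)
n=4: L (sole option 2(W) is W)
n=5: W (go to 0, an L position)
n=6: W (go to 4, an L position)
n=7: W (go to 0, an L position)
n=8: W (go to 1, an L position)
n=9: W (go to 4, an L position)
n=10: L (options 8(W), 5(W), 3(W) are all W)
n=11: W (go to 4, an L position)
n=12: W (go to 10, an L position)
n=13: L (options 11(W), 8(W), 6(W) are all W)
n=14: L (options 12(W), 9(W), 7(W) are all W)
n=15: W (go to 13, an L position)
n=16: W (go to 14, an L position)
n=17: W (go to 10, an L position)
n=18: W (go to 13, an L position)
n=19: W (go to 14, an L position)
n=20: W (go to 13, an L position)
n=21: W (go to 14, an L position)
n=22: L (options 20(W), 17(W), 15(W) are all W)
n=23: L (options 21(W), 18(W), 16(W) are all W)
n=24: W (go to 22, an L position)
n=25: W (go to 23, an L position)
n=26: L (options 24(W), 21(W), 19(W) are all W)
n=27: W (go to 22, an L position)
n=28: W (go to 26, an L position)
n=29: W (go to 22, an L position)
n=30: W (go to 23, an L position)
n=31: W (go to 26, an L position)
L entries with 0 ≤ n ≤ 31: n = 0, 1, 4, 10, 13, 14, 22, 23, 26; that makes 9.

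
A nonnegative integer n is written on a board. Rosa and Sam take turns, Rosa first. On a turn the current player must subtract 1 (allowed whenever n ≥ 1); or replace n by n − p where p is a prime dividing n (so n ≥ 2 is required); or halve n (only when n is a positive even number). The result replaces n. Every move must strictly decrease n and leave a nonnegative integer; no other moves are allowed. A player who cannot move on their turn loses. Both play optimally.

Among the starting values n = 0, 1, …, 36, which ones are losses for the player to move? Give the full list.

Positions with no move are L. A position that does have a move is losing for the player to move precisely when every available move leads to a winning position for the opponent. Fill in the labels:
n=0: no move → L
n=1: reaches L-position 0 → W
n=2: reaches L-position 0 → W
n=3: reaches L-position 0 → W
n=4: only reaches 2(W), 3(W), all W → L
n=5: reaches L-position 0 → W
n=6: reaches L-position 4 → W
n=7: reaches L-position 0 → W
n=8: reaches L-position 4 → W
n=9: only reaches 6(W), 8(W), all W → L
n=10: reaches L-position 9 → W
n=11: reaches L-position 0 → W
n=12: reaches L-position 9 → W
n=13: reaches L-position 0 → W
n=14: only reaches 7(W), 12(W), 13(W), all W → L
n=15: reaches L-position 14 → W
n=16: reaches L-position 14 → W
n=17: reaches L-position 0 → W
n=18: reaches L-position 9 → W
n=19: reaches L-position 0 → W
n=20: only reaches 10(W), 15(W), 18(W), 19(W), all W → L
n=21: reaches L-position 14 → W
n=22: reaches L-position 20 → W
n=23: reaches L-position 0 → W
n=24: only reaches 12(W), 21(W), 22(W), 23(W), all W → L
n=25: reaches L-position 20 → W
n=26: reaches L-position 24 → W
n=27: reaches L-position 24 → W
n=28: reaches L-position 14 → W
n=29: reaches L-position 0 → W
n=30: only reaches 15(W), 25(W), 27(W), 28(W), 29(W), all W → L
n=31: reaches L-position 0 → W
n=32: reaches L-position 30 → W
n=33: reaches L-position 30 → W
n=34: only reaches 17(W), 32(W), 33(W), all W → L
n=35: reaches L-position 30 → W
n=36: reaches L-position 34 → W
The losing starting values of n are exactly the entries labelled L in this table (8 of them).

0, 4, 9, 14, 20, 24, 30, 34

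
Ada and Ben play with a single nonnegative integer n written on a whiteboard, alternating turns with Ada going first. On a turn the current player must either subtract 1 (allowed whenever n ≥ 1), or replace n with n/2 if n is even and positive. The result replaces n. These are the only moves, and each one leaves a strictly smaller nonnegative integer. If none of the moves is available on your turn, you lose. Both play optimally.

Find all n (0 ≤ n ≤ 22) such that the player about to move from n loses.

Build the W/L table. Terminal = L. A non-terminal position is W if it has a move to some L; otherwise it is L.
n=0: no move → L
n=1: →0(L), so W
n=2: →1(W) only, which is W, so L
n=3: →2(L), so W
n=4: →2(L), so W
n=5: →4(W) only, which is W, so L
n=6: →5(L), so W
n=7: →6(W) only, which is W, so L
n=8: →7(L), so W
n=9: →8(W) only, which is W, so L
n=10: →5(L), so W
n=11: →10(W) only, which is W, so L
n=12: →11(L), so W
n=13: →12(W) only, which is W, so L
n=14: →7(L), so W
n=15: →14(W) only, which is W, so L
n=16: →15(L), so W
n=17: →16(W) only, which is W, so L
n=18: →9(L), so W
n=19: →18(W) only, which is W, so L
n=20: →19(L), so W
n=21: →20(W) only, which is W, so L
n=22: →11(L), so W
Reading off the rows marked L gives the requested list; there are 11 such values of n.

0, 2, 5, 7, 9, 11, 13, 15, 17, 19, 21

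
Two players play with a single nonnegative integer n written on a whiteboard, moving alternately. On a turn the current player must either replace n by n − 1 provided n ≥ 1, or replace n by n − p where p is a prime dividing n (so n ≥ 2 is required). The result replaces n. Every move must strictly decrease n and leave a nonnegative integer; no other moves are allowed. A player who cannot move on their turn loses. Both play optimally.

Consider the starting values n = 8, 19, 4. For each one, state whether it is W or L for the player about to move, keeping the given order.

Use the standard recursion: the mover loses at a terminal position; elsewhere, the mover wins exactly when some move hands the opponent an L position.
n=0: no move → L
n=1: →0(L), so W
n=2: →0(L), so W
n=3: →0(L), so W
n=4: →2(W), 3(W) — all W, so L
n=5: →0(L), so W
n=6: →4(L), so W
n=7: →0(L), so W
n=8: →6(W), 7(W) — all W, so L
n=9: →8(L), so W
n=10: →8(L), so W
n=11: →0(L), so W
n=12: →9(W), 10(W), 11(W) — all W, so L
n=13: →0(L), so W
n=14: →12(L), so W
n=15: →12(L), so W
n=16: →14(W), 15(W) — all W, so L
n=17: →0(L), so W
n=18: →16(L), so W
n=19: →0(L), so W

8: L, 19: W, 4: L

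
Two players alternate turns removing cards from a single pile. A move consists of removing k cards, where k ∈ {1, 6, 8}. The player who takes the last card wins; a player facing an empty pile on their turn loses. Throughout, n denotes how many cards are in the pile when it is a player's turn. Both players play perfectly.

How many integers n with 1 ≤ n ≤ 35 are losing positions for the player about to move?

15

Use the standard recursion: the mover loses at a terminal position; elsewhere, the mover wins exactly when some move hands the opponent an L position.
n=0: no move → L
n=1: reaches L-position 0 → W
n=2: only reaches 1(W), which is W → L
n=3: reaches L-position 2 → W
n=4: only reaches 3(W), which is W → L
n=5: reaches L-position 4 → W
n=6: reaches L-position 0 → W
n=7: only reaches 6(W), 1(W), all W → L
n=8: reaches L-position 7 → W
n=9: only reaches 8(W), 3(W), 1(W), all W → L
n=10: reaches L-position 9 → W
n=11: only reaches 10(W), 5(W), 3(W), all W → L
n=12: reaches L-position 11 → W
n=13: reaches L-position 7 → W
n=14: only reaches 13(W), 8(W), 6(W), all W → L
n=15: reaches L-position 14 → W
n=16: only reaches 15(W), 10(W), 8(W), all W → L
n=17: reaches L-position 16 → W
n=18: only reaches 17(W), 12(W), 10(W), all W → L
n=19: reaches L-position 18 → W
n=20: reaches L-position 14 → W
n=21: only reaches 20(W), 15(W), 13(W), all W → L
n=22: reaches L-position 21 → W
n=23: only reaches 22(W), 17(W), 15(W), all W → L
n=24: reaches L-position 23 → W
n=25: only reaches 24(W), 19(W), 17(W), all W → L
n=26: reaches L-position 25 → W
n=27: reaches L-position 21 → W
n=28: only reaches 27(W), 22(W), 20(W), all W → L
n=29: reaches L-position 28 → W
n=30: only reaches 29(W), 24(W), 22(W), all W → L
n=31: reaches L-position 30 → W
n=32: only reaches 31(W), 26(W), 24(W), all W → L
n=33: reaches L-position 32 → W
n=34: reaches L-position 28 → W
n=35: only reaches 34(W), 29(W), 27(W), all W → L
L entries with 1 ≤ n ≤ 35 (n=0 is outside the asked range and is not counted): n = 2, 4, 7, 9, 11, 14, 16, 18, 21, 23, 25, 28, 30, 32, 35; that makes 15.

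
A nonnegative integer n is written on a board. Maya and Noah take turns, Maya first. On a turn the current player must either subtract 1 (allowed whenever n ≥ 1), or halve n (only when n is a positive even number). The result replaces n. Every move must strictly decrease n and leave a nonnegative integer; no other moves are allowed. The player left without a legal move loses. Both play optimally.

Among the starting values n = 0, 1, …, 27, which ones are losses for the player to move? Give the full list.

Work bottom-up. With no move the player to move loses. Otherwise the position is W if at least one move leads to an L position for the opponent, and L if every move leads to a W.
n=0: no move → L
n=1: →0(L), so W
n=2: →1(W) only, which is W, so L
n=3: →2(L), so W
n=4: →2(L), so W
n=5: →4(W) only, which is W, so L
n=6: →5(L), so W
n=7: →6(W) only, which is W, so L
n=8: →7(L), so W
n=9: →8(W) only, which is W, so L
n=10: →5(L), so W
n=11: →10(W) only, which is W, so L
n=12: →11(L), so W
n=13: →12(W) only, which is W, so L
n=14: →7(L), so W
n=15: →14(W) only, which is W, so L
n=16: →15(L), so W
n=17: →16(W) only, which is W, so L
n=18: →9(L), so W
n=19: →18(W) only, which is W, so L
n=20: →19(L), so W
n=21: →20(W) only, which is W, so L
n=22: →11(L), so W
n=23: →22(W) only, which is W, so L
n=24: →23(L), so W
n=25: →24(W) only, which is W, so L
n=26: →13(L), so W
n=27: →26(W) only, which is W, so L
Reading off the rows marked L gives the requested list; there are 14 such values of n.

0, 2, 5, 7, 9, 11, 13, 15, 17, 19, 21, 23, 25, 27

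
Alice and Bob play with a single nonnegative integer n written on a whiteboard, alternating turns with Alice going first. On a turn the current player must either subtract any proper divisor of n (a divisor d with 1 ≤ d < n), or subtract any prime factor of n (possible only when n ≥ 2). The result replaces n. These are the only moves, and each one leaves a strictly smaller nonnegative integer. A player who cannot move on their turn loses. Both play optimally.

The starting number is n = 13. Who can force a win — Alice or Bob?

Positions with no move are L. A position that does have a move is losing for the player to move precisely when every available move leads to a winning position for the opponent. Fill in the labels:
n=0: no move → L
n=1: no move → L
n=2: reaches L-position 0 → W
n=3: reaches L-position 0 → W
n=4: only reaches 2(W), 3(W), all W → L
n=5: reaches L-position 0 → W
n=6: reaches L-position 4 → W
n=7: reaches L-position 0 → W
n=8: reaches L-position 4 → W
n=9: only reaches 6(W), 8(W), all W → L
n=10: reaches L-position 9 → W
n=11: reaches L-position 0 → W
n=12: reaches L-position 9 → W
n=13: reaches L-position 0 → W
The starting position 13 is W: Alice should move to 0, handing over an L position.

Alice wins.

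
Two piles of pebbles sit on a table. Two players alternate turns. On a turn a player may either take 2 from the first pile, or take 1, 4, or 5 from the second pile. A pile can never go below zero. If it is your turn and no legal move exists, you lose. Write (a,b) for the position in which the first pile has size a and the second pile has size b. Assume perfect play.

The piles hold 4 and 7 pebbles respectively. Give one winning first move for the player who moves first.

Move to (4,2).

Classify positions by backward induction: terminal positions (no move available) are L. From any other position, the mover wins iff some move reaches an L.
No move ever increases a pile, so every position that can arise here has a ≤ 4 and b ≤ 7; it is enough to label the cells with 0 ≤ a ≤ 4 and 0 ≤ b ≤ 7.
Every move lowers a or b (never raises either), so fill the grid row by row in increasing a, and left to right within a row: each cell's successors are then already labelled.
      b=0  b=1  b=2  b=3  b=4  b=5  b=6  b=7
a=0:    L    W    L    W    W    W    W    W
a=1:    L    W    L    W    W    W    W    W
a=2:    W    L    W    L    W    W    W    W
a=3:    W    L    W    L    W    W    W    W
a=4:    L    W    L    W    W    W    W    W
Cells with no legal move (terminal, hence L): (0,0), (1,0).
The remaining L cells, each justified by listing all of its moves:
(0,2): →(0,1)(W) only, which is W, so L
(1,2): →(1,1)(W) only, which is W, so L
(2,1): →(0,1)(W), (2,0)(W) — all W, so L
(2,3): →(0,3)(W), (2,2)(W) — all W, so L
(3,1): →(1,1)(W), (3,0)(W) — all W, so L
(3,3): →(1,3)(W), (3,2)(W) — all W, so L
(4,0): →(2,0)(W) only, which is W, so L
(4,2): →(2,2)(W), (4,1)(W) — all W, so L
Every other cell has at least one move into one of the L cells above, so it is W.
From (4,7), the L positions reachable in one move are: (4,2).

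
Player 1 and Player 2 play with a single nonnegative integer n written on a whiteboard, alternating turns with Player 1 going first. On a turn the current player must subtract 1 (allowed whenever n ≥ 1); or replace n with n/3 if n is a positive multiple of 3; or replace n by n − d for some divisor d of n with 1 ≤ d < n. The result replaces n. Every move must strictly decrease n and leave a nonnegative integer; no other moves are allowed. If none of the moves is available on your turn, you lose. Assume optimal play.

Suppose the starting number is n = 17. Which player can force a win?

Build the W/L table. Terminal = L. A non-terminal position is W if it has a move to some L; otherwise it is L.
n=0: no move → L
n=1: →0(L), so W
n=2: →1(W) only, which is W, so L
n=3: →2(L), so W
n=4: →2(L), so W
n=5: →4(W) only, which is W, so L
n=6: →2(L), so W
n=7: →6(W) only, which is W, so L
n=8: →7(L), so W
n=9: →3(W), 6(W), 8(W) — all W, so L
n=10: →5(L), so W
n=11: →10(W) only, which is W, so L
n=12: →9(L), so W
n=13: →12(W) only, which is W, so L
n=14: →7(L), so W
n=15: →5(L), so W
n=16: →8(W), 12(W), 14(W), 15(W) — all W, so L
n=17: →16(L), so W
The starting position 17 is W: Player 1 should move to 16, handing over an L position.

Player 1 wins.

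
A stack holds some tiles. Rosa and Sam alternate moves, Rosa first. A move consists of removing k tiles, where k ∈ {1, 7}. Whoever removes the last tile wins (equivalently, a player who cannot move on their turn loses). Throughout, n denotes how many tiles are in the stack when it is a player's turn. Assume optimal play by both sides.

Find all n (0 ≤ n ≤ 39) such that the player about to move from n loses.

Compute win/loss labels from the base case upward. A position with no move is L. Any other position is W if it can reach an L in one move, else L.
n=0: no move → L
n=1: W (go to 0, an L position)
n=2: L (sole option 1(W) is W)
n=3: W (go to 2, an L position)
n=4: L (sole option 3(W) is W)
n=5: W (go to 4, an L position)
n=6: L (sole option 5(W) is W)
n=7: W (go to 6, an L position)
n=8: L (options 7(W), 1(W) are all W)
n=9: W (go to 8, an L position)
n=10: L (options 9(W), 3(W) are all W)
n=11: W (go to 10, an L position)
n=12: L (options 11(W), 5(W) are all W)
n=13: W (go to 12, an L position)
n=14: L (options 13(W), 7(W) are all W)
n=15: W (go to 14, an L position)
n=16: L (options 15(W), 9(W) are all W)
n=17: W (go to 16, an L position)
n=18: L (options 17(W), 11(W) are all W)
n=19: W (go to 18, an L position)
n=20: L (options 19(W), 13(W) are all W)
n=21: W (go to 20, an L position)
n=22: L (options 21(W), 15(W) are all W)
n=23: W (go to 22, an L position)
n=24: L (options 23(W), 17(W) are all W)
n=25: W (go to 24, an L position)
n=26: L (options 25(W), 19(W) are all W)
n=27: W (go to 26, an L position)
n=28: L (options 27(W), 21(W) are all W)
n=29: W (go to 28, an L position)
n=30: L (options 29(W), 23(W) are all W)
n=31: W (go to 30, an L position)
n=32: L (options 31(W), 25(W) are all W)
n=33: W (go to 32, an L position)
n=34: L (options 33(W), 27(W) are all W)
n=35: W (go to 34, an L position)
n=36: L (options 35(W), 29(W) are all W)
n=37: W (go to 36, an L position)
n=38: L (options 37(W), 31(W) are all W)
n=39: W (go to 38, an L position)
The losing starting values of n are exactly the entries labelled L in this table (20 of them).

0, 2, 4, 6, 8, 10, 12, 14, 16, 18, 20, 22, 24, 26, 28, 30, 32, 34, 36, 38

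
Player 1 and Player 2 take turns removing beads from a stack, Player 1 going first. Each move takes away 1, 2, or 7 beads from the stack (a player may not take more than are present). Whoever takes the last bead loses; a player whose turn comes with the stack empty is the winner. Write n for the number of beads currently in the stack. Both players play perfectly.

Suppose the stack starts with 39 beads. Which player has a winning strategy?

Use the standard recursion: the mover wins at a terminal position; elsewhere, the mover wins exactly when some move hands the opponent an L position.
n=0: no move; the opponent has just taken the last bead and therefore loses → W
n=1: the only move is to 0(W), a W ⇒ L
n=2: can move to 1, which is L ⇒ W
n=3: can move to 1, which is L ⇒ W
n=4: moves to 3(W), 2(W); every one is W ⇒ L
n=5: can move to 4, which is L ⇒ W
n=6: can move to 4, which is L ⇒ W
n=7: moves to 6(W), 5(W), 0(W); every one is W ⇒ L
n=8: can move to 7, which is L ⇒ W
n=9: can move to 7, which is L ⇒ W
n=10: moves to 9(W), 8(W), 3(W); every one is W ⇒ L
n=11: can move to 10, which is L ⇒ W
n=12: can move to 10, which is L ⇒ W
n=13: moves to 12(W), 11(W), 6(W); every one is W ⇒ L
n=14: can move to 13, which is L ⇒ W
n=15: can move to 13, which is L ⇒ W
n=16: moves to 15(W), 14(W), 9(W); every one is W ⇒ L
n=17: can move to 16, which is L ⇒ W
n=18: can move to 16, which is L ⇒ W
n=19: moves to 18(W), 17(W), 12(W); every one is W ⇒ L
n=20: can move to 19, which is L ⇒ W
n=21: can move to 19, which is L ⇒ W
n=22: moves to 21(W), 20(W), 15(W); every one is W ⇒ L
n=23: can move to 22, which is L ⇒ W
n=24: can move to 22, which is L ⇒ W
n=25: moves to 24(W), 23(W), 18(W); every one is W ⇒ L
n=26: can move to 25, which is L ⇒ W
n=27: can move to 25, which is L ⇒ W
n=28: moves to 27(W), 26(W), 21(W); every one is W ⇒ L
n=29: can move to 28, which is L ⇒ W
n=30: can move to 28, which is L ⇒ W
n=31: moves to 30(W), 29(W), 24(W); every one is W ⇒ L
n=32: can move to 31, which is L ⇒ W
n=33: can move to 31, which is L ⇒ W
n=34: moves to 33(W), 32(W), 27(W); every one is W ⇒ L
n=35: can move to 34, which is L ⇒ W
n=36: can move to 34, which is L ⇒ W
n=37: moves to 36(W), 35(W), 30(W); every one is W ⇒ L
n=38: can move to 37, which is L ⇒ W
n=39: can move to 37, which is L ⇒ W
The starting position 39 is W: Player 1 should remove 2, leaving 37, handing over an L position.

Player 1 wins.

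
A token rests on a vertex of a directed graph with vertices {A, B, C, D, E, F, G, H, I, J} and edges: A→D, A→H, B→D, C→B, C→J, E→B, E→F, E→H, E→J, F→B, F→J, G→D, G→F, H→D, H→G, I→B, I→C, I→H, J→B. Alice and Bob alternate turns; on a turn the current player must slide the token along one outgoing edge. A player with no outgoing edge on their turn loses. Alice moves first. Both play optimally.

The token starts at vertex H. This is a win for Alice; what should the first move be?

Move to D.

Work bottom-up. With no move the player to move loses. Otherwise the position is W if at least one move leads to an L position for the opponent, and L if every move leads to a W.
Every edge goes from a vertex to one that appears earlier in the order D, B, J, F, G, C, H, E, A, I, so processing vertices in that order labels each vertex after all of its successors.
D: no outgoing edge → L
B: can move to D, which is L ⇒ W
J: the only move is to B(W), a W ⇒ L
F: can move to J, which is L ⇒ W
G: can move to D, which is L ⇒ W
C: can move to J, which is L ⇒ W
H: can move to D, which is L ⇒ W
E: can move to J, which is L ⇒ W
A: can move to D, which is L ⇒ W
I: moves to H(W), C(W), B(W); every one is W ⇒ L
From H, the L positions reachable in one move are: D.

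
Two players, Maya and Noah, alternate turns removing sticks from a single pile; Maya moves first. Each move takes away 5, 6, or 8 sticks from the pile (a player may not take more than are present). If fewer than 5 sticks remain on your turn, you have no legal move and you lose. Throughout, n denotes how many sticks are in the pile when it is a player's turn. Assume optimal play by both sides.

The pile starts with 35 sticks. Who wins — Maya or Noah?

Maya wins.

Build the W/L table. Terminal = L. A non-terminal position is W if it has a move to some L; otherwise it is L.
n=0: no move → L
n=1: no move → L
n=2: no move → L
n=3: no move → L
n=4: no move → L
n=5: W (go to 0, an L position)
n=6: W (go to 1, an L position)
n=7: W (go to 2, an L position)
n=8: W (go to 3, an L position)
n=9: W (go to 4, an L position)
n=10: W (go to 4, an L position)
n=11: W (go to 3, an L position)
n=12: W (go to 4, an L position)
n=13: L (options 8(W), 7(W), 5(W) are all W)
n=14: L (options 9(W), 8(W), 6(W) are all W)
n=15: L (options 10(W), 9(W), 7(W) are all W)
n=16: L (options 11(W), 10(W), 8(W) are all W)
n=17: L (options 12(W), 11(W), 9(W) are all W)
n=18: W (go to 13, an L position)
n=19: W (go to 14, an L position)
n=20: W (go to 15, an L position)
n=21: W (go to 16, an L position)
n=22: W (go to 17, an L position)
n=23: W (go to 17, an L position)
n=24: W (go to 16, an L position)
n=25: W (go to 17, an L position)
n=26: L (options 21(W), 20(W), 18(W) are all W)
n=27: L (options 22(W), 21(W), 19(W) are all W)
n=28: L (options 23(W), 22(W), 20(W) are all W)
n=29: L (options 24(W), 23(W), 21(W) are all W)
n=30: L (options 25(W), 24(W), 22(W) are all W)
n=31: W (go to 26, an L position)
n=32: W (go to 27, an L position)
n=33: W (go to 28, an L position)
n=34: W (go to 29, an L position)
n=35: W (go to 30, an L position)
From 35 Maya can remove 5, leaving 30, reaching an L position.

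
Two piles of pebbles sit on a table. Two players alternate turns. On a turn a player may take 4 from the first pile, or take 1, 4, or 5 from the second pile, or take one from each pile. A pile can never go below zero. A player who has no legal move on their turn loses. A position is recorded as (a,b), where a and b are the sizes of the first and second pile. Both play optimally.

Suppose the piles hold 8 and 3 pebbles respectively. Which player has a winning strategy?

Compute win/loss labels from the base case upward. A position with no move is L. Any other position is W if it can reach an L in one move, else L.
No move ever increases a pile, so every position that can arise here has a ≤ 8 and b ≤ 3; it is enough to label the cells with 0 ≤ a ≤ 8 and 0 ≤ b ≤ 3.
Every move lowers a or b (never raises either), so fill the grid row by row in increasing a, and left to right within a row: each cell's successors are then already labelled.
      b=0  b=1  b=2  b=3
a=0:    L    W    L    W
a=1:    L    W    L    W
a=2:    L    W    L    W
a=3:    L    W    L    W
a=4:    W    W    W    W
a=5:    W    L    W    L
a=6:    W    L    W    L
a=7:    W    L    W    L
a=8:    L    W    W    L
Cells with no legal move (terminal, hence L): (0,0), (1,0), (2,0), (3,0).
The remaining L cells, each justified by listing all of its moves:
(0,2): only reaches (0,1)(W), which is W → L
(1,2): only reaches (1,1)(W), (0,1)(W), all W → L
(2,2): only reaches (2,1)(W), (1,1)(W), all W → L
(3,2): only reaches (3,1)(W), (2,1)(W), all W → L
(5,1): only reaches (1,1)(W), (5,0)(W), (4,0)(W), all W → L
(5,3): only reaches (1,3)(W), (5,2)(W), (4,2)(W), all W → L
(6,1): only reaches (2,1)(W), (6,0)(W), (5,0)(W), all W → L
(6,3): only reaches (2,3)(W), (6,2)(W), (5,2)(W), all W → L
(7,1): only reaches (3,1)(W), (7,0)(W), (6,0)(W), all W → L
(7,3): only reaches (3,3)(W), (7,2)(W), (6,2)(W), all W → L
(8,0): only reaches (4,0)(W), which is W → L
(8,3): only reaches (4,3)(W), (8,2)(W), (7,2)(W), all W → L
Every other cell has at least one move into one of the L cells above, so it is W.
The starting position (8,3) is L: whatever the player to move does, the opponent receives a W position.

The second player wins.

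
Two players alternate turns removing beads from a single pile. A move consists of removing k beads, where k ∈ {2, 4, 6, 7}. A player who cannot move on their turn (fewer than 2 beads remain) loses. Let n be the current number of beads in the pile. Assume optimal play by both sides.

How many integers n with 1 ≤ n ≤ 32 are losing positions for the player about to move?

7

Label each position W (a win for the player to move) or L (a loss). A position with no legal move is L; any other position is W exactly when some move reaches an L, and L when every move reaches a W.
n=0: no move → L
n=1: no move → L
n=2: can move to 0, which is L ⇒ W
n=3: can move to 1, which is L ⇒ W
n=4: can move to 0, which is L ⇒ W
n=5: can move to 1, which is L ⇒ W
n=6: can move to 0, which is L ⇒ W
n=7: can move to 1, which is L ⇒ W
n=8: can move to 1, which is L ⇒ W
n=9: moves to 7(W), 5(W), 3(W), 2(W); every one is W ⇒ L
n=10: moves to 8(W), 6(W), 4(W), 3(W); every one is W ⇒ L
n=11: can move to 9, which is L ⇒ W
n=12: can move to 10, which is L ⇒ W
n=13: can move to 9, which is L ⇒ W
n=14: can move to 10, which is L ⇒ W
n=15: can move to 9, which is L ⇒ W
n=16: can move to 10, which is L ⇒ W
n=17: can move to 10, which is L ⇒ W
n=18: moves to 16(W), 14(W), 12(W), 11(W); every one is W ⇒ L
n=19: moves to 17(W), 15(W), 13(W), 12(W); every one is W ⇒ L
n=20: can move to 18, which is L ⇒ W
n=21: can move to 19, which is L ⇒ W
n=22: can move to 18, which is L ⇒ W
n=23: can move to 19, which is L ⇒ W
n=24: can move to 18, which is L ⇒ W
n=25: can move to 19, which is L ⇒ W
n=26: can move to 19, which is L ⇒ W
n=27: moves to 25(W), 23(W), 21(W), 20(W); every one is W ⇒ L
n=28: moves to 26(W), 24(W), 22(W), 21(W); every one is W ⇒ L
n=29: can move to 27, which is L ⇒ W
n=30: can move to 28, which is L ⇒ W
n=31: can move to 27, which is L ⇒ W
n=32: can move to 28, which is L ⇒ W
L entries with 1 ≤ n ≤ 32 (n=0 is outside the asked range and is not counted): n = 1, 9, 10, 18, 19, 27, 28; that makes 7.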